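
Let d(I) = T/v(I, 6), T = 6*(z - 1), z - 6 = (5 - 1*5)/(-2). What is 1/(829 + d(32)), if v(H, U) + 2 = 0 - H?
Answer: 17/14078 ≈ 0.0012076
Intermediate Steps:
z = 6 (z = 6 + (5 - 1*5)/(-2) = 6 + (5 - 5)*(-½) = 6 + 0*(-½) = 6 + 0 = 6)
v(H, U) = -2 - H (v(H, U) = -2 + (0 - H) = -2 - H)
T = 30 (T = 6*(6 - 1) = 6*5 = 30)
d(I) = 30/(-2 - I)
1/(829 + d(32)) = 1/(829 - 30/(2 + 32)) = 1/(829 - 30/34) = 1/(829 - 30*1/34) = 1/(829 - 15/17) = 1/(14078/17) = 17/14078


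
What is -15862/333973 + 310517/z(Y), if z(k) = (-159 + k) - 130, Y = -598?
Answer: -103718363635/296234051 ≈ -350.12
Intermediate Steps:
z(k) = -289 + k
-15862/333973 + 310517/z(Y) = -15862/333973 + 310517/(-289 - 598) = -15862*1/333973 + 310517/(-887) = -15862/333973 + 310517*(-1/887) = -15862/333973 - 310517/887 = -103718363635/296234051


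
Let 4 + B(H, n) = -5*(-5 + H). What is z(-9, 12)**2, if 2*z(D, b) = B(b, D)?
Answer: 1521/4 ≈ 380.25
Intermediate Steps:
B(H, n) = 21 - 5*H (B(H, n) = -4 - 5*(-5 + H) = -4 + (25 - 5*H) = 21 - 5*H)
z(D, b) = 21/2 - 5*b/2 (z(D, b) = (21 - 5*b)/2 = 21/2 - 5*b/2)
z(-9, 12)**2 = (21/2 - 5/2*12)**2 = (21/2 - 30)**2 = (-39/2)**2 = 1521/4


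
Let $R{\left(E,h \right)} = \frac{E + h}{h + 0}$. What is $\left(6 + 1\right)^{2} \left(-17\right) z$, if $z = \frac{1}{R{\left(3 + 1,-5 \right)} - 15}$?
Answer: $\frac{4165}{74} \approx 56.284$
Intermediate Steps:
$R{\left(E,h \right)} = \frac{E + h}{h}$
$z = - \frac{5}{74}$ ($z = \frac{1}{\frac{\left(3 + 1\right) - 5}{-5} - 15} = \frac{1}{- \frac{4 - 5}{5} - 15} = \frac{1}{\left(- \frac{1}{5}\right) \left(-1\right) - 15} = \frac{1}{\frac{1}{5} - 15} = \frac{1}{- \frac{74}{5}} = - \frac{5}{74} \approx -0.067568$)
$\left(6 + 1\right)^{2} \left(-17\right) z = \left(6 + 1\right)^{2} \left(-17\right) \left(- \frac{5}{74}\right) = 7^{2} \left(-17\right) \left(- \frac{5}{74}\right) = 49 \left(-17\right) \left(- \frac{5}{74}\right) = \left(-833\right) \left(- \frac{5}{74}\right) = \frac{4165}{74}$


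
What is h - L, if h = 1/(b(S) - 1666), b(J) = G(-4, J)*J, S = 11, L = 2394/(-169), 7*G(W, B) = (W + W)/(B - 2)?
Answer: 251469477/17752774 ≈ 14.165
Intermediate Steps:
G(W, B) = 2*W/(7*(-2 + B)) (G(W, B) = ((W + W)/(B - 2))/7 = ((2*W)/(-2 + B))/7 = (2*W/(-2 + B))/7 = 2*W/(7*(-2 + B)))
L = -2394/169 (L = 2394*(-1/169) = -2394/169 ≈ -14.166)
b(J) = -8*J/(7*(-2 + J)) (b(J) = ((2/7)*(-4)/(-2 + J))*J = (-8/(7*(-2 + J)))*J = -8*J/(7*(-2 + J)))
h = -63/105046 (h = 1/(-8*11/(-14 + 7*11) - 1666) = 1/(-8*11/(-14 + 77) - 1666) = 1/(-8*11/63 - 1666) = 1/(-8*11*1/63 - 1666) = 1/(-88/63 - 1666) = 1/(-105046/63) = -63/105046 ≈ -0.00059974)
h - L = -63/105046 - 1*(-2394/169) = -63/105046 + 2394/169 = 251469477/17752774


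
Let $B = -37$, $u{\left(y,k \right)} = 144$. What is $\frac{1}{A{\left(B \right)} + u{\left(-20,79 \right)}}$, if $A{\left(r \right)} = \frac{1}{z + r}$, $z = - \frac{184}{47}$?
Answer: $\frac{1923}{276865} \approx 0.0069456$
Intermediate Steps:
$z = - \frac{184}{47}$ ($z = \left(-184\right) \frac{1}{47} = - \frac{184}{47} \approx -3.9149$)
$A{\left(r \right)} = \frac{1}{- \frac{184}{47} + r}$
$\frac{1}{A{\left(B \right)} + u{\left(-20,79 \right)}} = \frac{1}{\frac{47}{-184 + 47 \left(-37\right)} + 144} = \frac{1}{\frac{47}{-184 - 1739} + 144} = \frac{1}{\frac{47}{-1923} + 144} = \frac{1}{47 \left(- \frac{1}{1923}\right) + 144} = \frac{1}{- \frac{47}{1923} + 144} = \frac{1}{\frac{276865}{1923}} = \frac{1923}{276865}$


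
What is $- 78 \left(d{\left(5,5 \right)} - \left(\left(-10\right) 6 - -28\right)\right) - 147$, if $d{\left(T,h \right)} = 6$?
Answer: $-3111$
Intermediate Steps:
$- 78 \left(d{\left(5,5 \right)} - \left(\left(-10\right) 6 - -28\right)\right) - 147 = - 78 \left(6 - \left(\left(-10\right) 6 - -28\right)\right) - 147 = - 78 \left(6 - \left(-60 + 28\right)\right) - 147 = - 78 \left(6 - -32\right) - 147 = - 78 \left(6 + 32\right) - 147 = \left(-78\right) 38 - 147 = -2964 - 147 = -3111$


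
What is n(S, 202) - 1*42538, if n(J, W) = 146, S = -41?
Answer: -42392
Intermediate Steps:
n(S, 202) - 1*42538 = 146 - 1*42538 = 146 - 42538 = -42392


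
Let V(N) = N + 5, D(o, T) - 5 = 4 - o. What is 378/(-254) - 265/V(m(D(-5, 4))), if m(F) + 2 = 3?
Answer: -34789/762 ≈ -45.655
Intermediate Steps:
D(o, T) = 9 - o (D(o, T) = 5 + (4 - o) = 9 - o)
m(F) = 1 (m(F) = -2 + 3 = 1)
V(N) = 5 + N
378/(-254) - 265/V(m(D(-5, 4))) = 378/(-254) - 265/(5 + 1) = 378*(-1/254) - 265/6 = -189/127 - 265*1/6 = -189/127 - 265/6 = -34789/762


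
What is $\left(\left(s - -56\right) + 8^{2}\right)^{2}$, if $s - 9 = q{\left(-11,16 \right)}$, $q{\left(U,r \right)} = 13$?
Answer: $20164$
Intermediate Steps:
$s = 22$ ($s = 9 + 13 = 22$)
$\left(\left(s - -56\right) + 8^{2}\right)^{2} = \left(\left(22 - -56\right) + 8^{2}\right)^{2} = \left(\left(22 + 56\right) + 64\right)^{2} = \left(78 + 64\right)^{2} = 142^{2} = 20164$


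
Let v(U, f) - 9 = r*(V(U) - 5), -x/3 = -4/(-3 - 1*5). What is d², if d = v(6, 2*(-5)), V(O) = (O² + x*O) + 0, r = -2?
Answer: 1225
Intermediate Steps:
x = -3/2 (x = -(-12)/(-3 - 1*5) = -(-12)/(-3 - 5) = -(-12)/(-8) = -(-12)*(-1)/8 = -3*½ = -3/2 ≈ -1.5000)
V(O) = O² - 3*O/2 (V(O) = (O² - 3*O/2) + 0 = O² - 3*O/2)
v(U, f) = 19 - U*(-3 + 2*U) (v(U, f) = 9 - 2*(U*(-3 + 2*U)/2 - 5) = 9 - 2*(-5 + U*(-3 + 2*U)/2) = 9 + (10 - U*(-3 + 2*U)) = 19 - U*(-3 + 2*U))
d = -35 (d = 19 - 1*6*(-3 + 2*6) = 19 - 1*6*(-3 + 12) = 19 - 1*6*9 = 19 - 54 = -35)
d² = (-35)² = 1225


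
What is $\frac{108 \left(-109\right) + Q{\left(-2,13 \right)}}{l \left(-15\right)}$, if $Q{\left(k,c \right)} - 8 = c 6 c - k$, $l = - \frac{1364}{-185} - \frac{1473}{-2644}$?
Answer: $\frac{1051455344}{11636763} \approx 90.356$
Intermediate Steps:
$l = \frac{3878921}{489140}$ ($l = \left(-1364\right) \left(- \frac{1}{185}\right) - - \frac{1473}{2644} = \frac{1364}{185} + \frac{1473}{2644} = \frac{3878921}{489140} \approx 7.9301$)
$Q{\left(k,c \right)} = 8 - k + 6 c^{2}$ ($Q{\left(k,c \right)} = 8 + \left(c 6 c - k\right) = 8 + \left(6 c c - k\right) = 8 + \left(6 c^{2} - k\right) = 8 + \left(- k + 6 c^{2}\right) = 8 - k + 6 c^{2}$)
$\frac{108 \left(-109\right) + Q{\left(-2,13 \right)}}{l \left(-15\right)} = \frac{108 \left(-109\right) + \left(8 - -2 + 6 \cdot 13^{2}\right)}{\frac{3878921}{489140} \left(-15\right)} = \frac{-11772 + \left(8 + 2 + 6 \cdot 169\right)}{- \frac{11636763}{97828}} = \left(-11772 + \left(8 + 2 + 1014\right)\right) \left(- \frac{97828}{11636763}\right) = \left(-11772 + 1024\right) \left(- \frac{97828}{11636763}\right) = \left(-10748\right) \left(- \frac{97828}{11636763}\right) = \frac{1051455344}{11636763}$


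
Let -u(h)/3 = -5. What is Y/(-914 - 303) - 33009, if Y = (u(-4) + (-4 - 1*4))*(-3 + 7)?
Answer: -40171981/1217 ≈ -33009.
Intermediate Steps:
u(h) = 15 (u(h) = -3*(-5) = 15)
Y = 28 (Y = (15 + (-4 - 1*4))*(-3 + 7) = (15 + (-4 - 4))*4 = (15 - 8)*4 = 7*4 = 28)
Y/(-914 - 303) - 33009 = 28/(-914 - 303) - 33009 = 28/(-1217) - 33009 = -1/1217*28 - 33009 = -28/1217 - 33009 = -40171981/1217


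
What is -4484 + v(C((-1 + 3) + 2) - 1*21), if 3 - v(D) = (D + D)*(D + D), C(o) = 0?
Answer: -6245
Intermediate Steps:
v(D) = 3 - 4*D**2 (v(D) = 3 - (D + D)*(D + D) = 3 - 2*D*2*D = 3 - 4*D**2)
-4484 + v(C((-1 + 3) + 2) - 1*21) = -4484 + (3 - 4*(0 - 1*21)**2) = -4484 + (3 - 4*(0 - 21)**2) = -4484 + (3 - 4*(-21)**2) = -4484 + (3 - 4*441) = -4484 + (3 - 1764) = -4484 - 1761 = -6245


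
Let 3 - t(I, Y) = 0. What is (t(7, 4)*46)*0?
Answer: 0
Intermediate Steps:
t(I, Y) = 3 (t(I, Y) = 3 - 1*0 = 3 + 0 = 3)
(t(7, 4)*46)*0 = (3*46)*0 = 138*0 = 0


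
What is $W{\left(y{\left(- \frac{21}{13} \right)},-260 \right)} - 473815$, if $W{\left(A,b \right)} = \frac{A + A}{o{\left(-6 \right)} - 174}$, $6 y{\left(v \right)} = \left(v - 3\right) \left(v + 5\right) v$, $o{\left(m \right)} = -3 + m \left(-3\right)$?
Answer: $- \frac{55171498575}{116441} \approx -4.7382 \cdot 10^{5}$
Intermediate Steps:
$o{\left(m \right)} = -3 - 3 m$
$y{\left(v \right)} = \frac{v \left(-3 + v\right) \left(5 + v\right)}{6}$ ($y{\left(v \right)} = \frac{\left(v - 3\right) \left(v + 5\right) v}{6} = \frac{\left(-3 + v\right) \left(5 + v\right) v}{6} = \frac{v \left(-3 + v\right) \left(5 + v\right)}{6}$)
$W{\left(A,b \right)} = - \frac{2 A}{159}$ ($W{\left(A,b \right)} = \frac{A + A}{\left(-3 - -18\right) - 174} = \frac{2 A}{\left(-3 + 18\right) - 174} = \frac{2 A}{15 - 174} = \frac{2 A}{-159} = 2 A \left(- \frac{1}{159}\right) = - \frac{2 A}{159}$)
$W{\left(y{\left(- \frac{21}{13} \right)},-260 \right)} - 473815 = - \frac{2 \frac{- \frac{21}{13} \left(-15 + \left(- \frac{21}{13}\right)^{2} + 2 \left(- \frac{21}{13}\right)\right)}{6}}{159} - 473815 = - \frac{2 \frac{\left(-21\right) \frac{1}{13} \left(-15 + \left(\left(-21\right) \frac{1}{13}\right)^{2} + 2 \left(\left(-21\right) \frac{1}{13}\right)\right)}{6}}{159} - 473815 = - \frac{2 \cdot \frac{1}{6} \left(- \frac{21}{13}\right) \left(-15 + \left(- \frac{21}{13}\right)^{2} + 2 \left(- \frac{21}{13}\right)\right)}{159} - 473815 = - \frac{2 \cdot \frac{1}{6} \left(- \frac{21}{13}\right) \left(-15 + \frac{441}{169} - \frac{42}{13}\right)}{159} - 473815 = - \frac{2 \cdot \frac{1}{6} \left(- \frac{21}{13}\right) \left(- \frac{2640}{169}\right)}{159} - 473815 = \left(- \frac{2}{159}\right) \frac{9240}{2197} - 473815 = - \frac{6160}{116441} - 473815 = - \frac{55171498575}{116441}$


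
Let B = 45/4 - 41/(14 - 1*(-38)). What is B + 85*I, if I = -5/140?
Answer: 2703/364 ≈ 7.4258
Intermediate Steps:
I = -1/28 (I = -5*1/140 = -1/28 ≈ -0.035714)
B = 136/13 (B = 45*(¼) - 41/(14 + 38) = 45/4 - 41/52 = 136/13 ≈ 10.462)
B + 85*I = 136/13 + 85*(-1/28) = 136/13 - 85/28 = 2703/364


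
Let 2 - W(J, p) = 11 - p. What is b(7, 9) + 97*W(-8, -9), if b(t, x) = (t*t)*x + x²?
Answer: -1224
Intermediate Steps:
b(t, x) = x² + x*t² (b(t, x) = t²*x + x² = x*t² + x² = x² + x*t²)
W(J, p) = -9 + p (W(J, p) = 2 - (11 - p) = 2 + (-11 + p) = -9 + p)
b(7, 9) + 97*W(-8, -9) = 9*(9 + 7²) + 97*(-9 - 9) = 9*(9 + 49) + 97*(-18) = 9*58 - 1746 = 522 - 1746 = -1224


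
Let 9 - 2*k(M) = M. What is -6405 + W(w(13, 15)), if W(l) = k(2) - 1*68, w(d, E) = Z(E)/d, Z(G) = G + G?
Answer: -12939/2 ≈ -6469.5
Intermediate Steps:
Z(G) = 2*G
k(M) = 9/2 - M/2
w(d, E) = 2*E/d (w(d, E) = (2*E)/d = 2*E/d)
W(l) = -129/2 (W(l) = (9/2 - ½*2) - 1*68 = (9/2 - 1) - 68 = 7/2 - 68 = -129/2)
-6405 + W(w(13, 15)) = -6405 - 129/2 = -12939/2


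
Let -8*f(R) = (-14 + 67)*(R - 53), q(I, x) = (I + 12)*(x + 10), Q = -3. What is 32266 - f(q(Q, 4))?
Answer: 261997/8 ≈ 32750.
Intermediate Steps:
q(I, x) = (10 + x)*(12 + I) (q(I, x) = (12 + I)*(10 + x) = (10 + x)*(12 + I))
f(R) = 2809/8 - 53*R/8 (f(R) = -(-14 + 67)*(R - 53)/8 = -53*(-53 + R)/8 = -(-2809 + 53*R)/8 = 2809/8 - 53*R/8)
32266 - f(q(Q, 4)) = 32266 - (2809/8 - 53*(120 + 10*(-3) + 12*4 - 3*4)/8) = 32266 - (2809/8 - 53*(120 - 30 + 48 - 12)/8) = 32266 - (2809/8 - 53/8*126) = 32266 - (2809/8 - 3339/4) = 32266 - 1*(-3869/8) = 32266 + 3869/8 = 261997/8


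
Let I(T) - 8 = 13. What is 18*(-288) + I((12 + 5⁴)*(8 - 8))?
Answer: -5163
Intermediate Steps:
I(T) = 21 (I(T) = 8 + 13 = 21)
18*(-288) + I((12 + 5⁴)*(8 - 8)) = 18*(-288) + 21 = -5184 + 21 = -5163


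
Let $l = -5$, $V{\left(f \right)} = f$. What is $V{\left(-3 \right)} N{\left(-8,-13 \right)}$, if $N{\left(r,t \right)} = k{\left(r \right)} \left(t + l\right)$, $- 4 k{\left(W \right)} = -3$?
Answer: $\frac{81}{2} \approx 40.5$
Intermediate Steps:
$k{\left(W \right)} = \frac{3}{4}$ ($k{\left(W \right)} = \left(- \frac{1}{4}\right) \left(-3\right) = \frac{3}{4}$)
$N{\left(r,t \right)} = - \frac{15}{4} + \frac{3 t}{4}$ ($N{\left(r,t \right)} = \frac{3 \left(t - 5\right)}{4} = \frac{3 \left(-5 + t\right)}{4} = - \frac{15}{4} + \frac{3 t}{4}$)
$V{\left(-3 \right)} N{\left(-8,-13 \right)} = - 3 \left(- \frac{15}{4} + \frac{3}{4} \left(-13\right)\right) = - 3 \left(- \frac{15}{4} - \frac{39}{4}\right) = \left(-3\right) \left(- \frac{27}{2}\right) = \frac{81}{2}$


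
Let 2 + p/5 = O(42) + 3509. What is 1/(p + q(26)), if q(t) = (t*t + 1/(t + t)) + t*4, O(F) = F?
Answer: 52/963301 ≈ 5.3981e-5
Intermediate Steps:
p = 17745 (p = -10 + 5*(42 + 3509) = -10 + 5*3551 = -10 + 17755 = 17745)
q(t) = t² + 1/(2*t) + 4*t (q(t) = (t² + 1/(2*t)) + 4*t = t² + 1/(2*t) + 4*t)
1/(p + q(26)) = 1/(17745 + (26² + (½)/26 + 4*26)) = 1/(17745 + (676 + (½)*(1/26) + 104)) = 1/(17745 + (676 + 1/52 + 104)) = 1/(17745 + 40561/52) = 1/(963301/52) = 52/963301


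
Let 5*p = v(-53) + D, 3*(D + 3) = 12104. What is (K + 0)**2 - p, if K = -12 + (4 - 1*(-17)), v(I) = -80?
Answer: -2128/3 ≈ -709.33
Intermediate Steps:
D = 12095/3 (D = -3 + (1/3)*12104 = -3 + 12104/3 = 12095/3 ≈ 4031.7)
K = 9 (K = -12 + (4 + 17) = -12 + 21 = 9)
p = 2371/3 (p = (-80 + 12095/3)/5 = (1/5)*(11855/3) = 2371/3 ≈ 790.33)
(K + 0)**2 - p = (9 + 0)**2 - 1*2371/3 = 9**2 - 2371/3 = 81 - 2371/3 = -2128/3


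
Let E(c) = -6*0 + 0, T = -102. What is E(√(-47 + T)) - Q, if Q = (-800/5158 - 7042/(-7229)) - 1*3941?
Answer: 73459122413/18643591 ≈ 3940.2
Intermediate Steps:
Q = -73459122413/18643591 (Q = (-800*1/5158 - 7042*(-1/7229)) - 3941 = (-400/2579 + 7042/7229) - 3941 = 15269718/18643591 - 3941 = -73459122413/18643591 ≈ -3940.2)
E(c) = 0 (E(c) = 0 + 0 = 0)
E(√(-47 + T)) - Q = 0 - 1*(-73459122413/18643591) = 0 + 73459122413/18643591 = 73459122413/18643591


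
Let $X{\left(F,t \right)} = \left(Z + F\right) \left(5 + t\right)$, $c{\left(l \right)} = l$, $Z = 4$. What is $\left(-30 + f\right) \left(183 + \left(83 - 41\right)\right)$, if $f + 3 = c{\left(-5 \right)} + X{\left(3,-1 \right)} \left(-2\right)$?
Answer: $-21150$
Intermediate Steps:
$X{\left(F,t \right)} = \left(4 + F\right) \left(5 + t\right)$
$f = -64$ ($f = -3 + \left(-5 + \left(20 + 4 \left(-1\right) + 5 \cdot 3 + 3 \left(-1\right)\right) \left(-2\right)\right) = -3 + \left(-5 + \left(20 - 4 + 15 - 3\right) \left(-2\right)\right) = -3 + \left(-5 + 28 \left(-2\right)\right) = -3 - 61 = -64$)
$\left(-30 + f\right) \left(183 + \left(83 - 41\right)\right) = \left(-30 - 64\right) \left(183 + \left(83 - 41\right)\right) = - 94 \left(183 + \left(83 - 41\right)\right) = - 94 \left(183 + 42\right) = \left(-94\right) 225 = -21150$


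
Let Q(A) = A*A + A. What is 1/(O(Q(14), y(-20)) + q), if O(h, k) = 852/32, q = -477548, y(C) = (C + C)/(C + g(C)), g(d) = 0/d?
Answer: -8/3820171 ≈ -2.0941e-6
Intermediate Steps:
g(d) = 0
y(C) = 2 (y(C) = (C + C)/(C + 0) = (2*C)/C = 2)
Q(A) = A + A² (Q(A) = A² + A = A + A²)
O(h, k) = 213/8 (O(h, k) = 852*(1/32) = 213/8)
1/(O(Q(14), y(-20)) + q) = 1/(213/8 - 477548) = 1/(-3820171/8) = -8/3820171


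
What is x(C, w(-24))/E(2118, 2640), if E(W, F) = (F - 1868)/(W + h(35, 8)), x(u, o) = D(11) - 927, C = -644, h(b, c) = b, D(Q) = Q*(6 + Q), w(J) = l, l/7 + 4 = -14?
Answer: -398305/193 ≈ -2063.8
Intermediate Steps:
l = -126 (l = -28 + 7*(-14) = -28 - 98 = -126)
w(J) = -126
x(u, o) = -740 (x(u, o) = 11*(6 + 11) - 927 = 11*17 - 927 = 187 - 927 = -740)
E(W, F) = (-1868 + F)/(35 + W) (E(W, F) = (F - 1868)/(W + 35) = (-1868 + F)/(35 + W))
x(C, w(-24))/E(2118, 2640) = -740*(35 + 2118)/(-1868 + 2640) = -740/(772/2153) = -740/((1/2153)*772) = -740/772/2153 = -740*2153/772 = -398305/193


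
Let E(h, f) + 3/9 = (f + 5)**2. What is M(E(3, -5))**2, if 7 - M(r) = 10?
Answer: 9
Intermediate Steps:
E(h, f) = -1/3 + (5 + f)**2 (E(h, f) = -1/3 + (f + 5)**2 = -1/3 + (5 + f)**2)
M(r) = -3 (M(r) = 7 - 1*10 = 7 - 10 = -3)
M(E(3, -5))**2 = (-3)**2 = 9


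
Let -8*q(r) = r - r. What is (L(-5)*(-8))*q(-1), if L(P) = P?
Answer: 0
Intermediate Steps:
q(r) = 0 (q(r) = -(r - r)/8 = -1/8*0 = 0)
(L(-5)*(-8))*q(-1) = -5*(-8)*0 = 40*0 = 0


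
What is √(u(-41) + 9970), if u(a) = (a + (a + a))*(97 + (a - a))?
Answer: I*√1961 ≈ 44.283*I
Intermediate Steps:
u(a) = 291*a (u(a) = (a + 2*a)*(97 + 0) = (3*a)*97 = 291*a)
√(u(-41) + 9970) = √(291*(-41) + 9970) = √(-11931 + 9970) = √(-1961) = I*√1961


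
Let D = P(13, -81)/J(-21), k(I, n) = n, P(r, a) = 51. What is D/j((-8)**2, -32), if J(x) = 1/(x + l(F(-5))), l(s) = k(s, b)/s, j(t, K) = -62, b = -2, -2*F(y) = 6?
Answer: 1037/62 ≈ 16.726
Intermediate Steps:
F(y) = -3 (F(y) = -1/2*6 = -3)
l(s) = -2/s
J(x) = 1/(2/3 + x) (J(x) = 1/(x - 2/(-3)) = 1/(x - 2*(-1/3)) = 1/(x + 2/3) = 1/(2/3 + x))
D = -1037 (D = 51/((3/(2 + 3*(-21)))) = 51/((3/(2 - 63))) = 51/((3/(-61))) = 51/((3*(-1/61))) = 51/(-3/61) = 51*(-61/3) = -1037)
D/j((-8)**2, -32) = -1037/(-62) = -1037*(-1/62) = 1037/62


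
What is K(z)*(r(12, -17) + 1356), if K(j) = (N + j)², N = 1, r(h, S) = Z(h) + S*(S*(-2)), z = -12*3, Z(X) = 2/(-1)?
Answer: 950600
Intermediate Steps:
Z(X) = -2 (Z(X) = 2*(-1) = -2)
z = -36
r(h, S) = -2 - 2*S² (r(h, S) = -2 + S*(S*(-2)) = -2 + S*(-2*S) = -2 - 2*S²)
K(j) = (1 + j)²
K(z)*(r(12, -17) + 1356) = (1 - 36)²*((-2 - 2*(-17)²) + 1356) = (-35)²*((-2 - 2*289) + 1356) = 1225*((-2 - 578) + 1356) = 1225*(-580 + 1356) = 1225*776 = 950600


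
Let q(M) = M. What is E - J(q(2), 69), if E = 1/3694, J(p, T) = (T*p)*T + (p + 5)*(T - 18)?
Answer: -36493025/3694 ≈ -9879.0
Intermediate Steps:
J(p, T) = p*T² + (-18 + T)*(5 + p) (J(p, T) = p*T² + (5 + p)*(-18 + T) = p*T² + (-18 + T)*(5 + p))
E = 1/3694 ≈ 0.00027071
E - J(q(2), 69) = 1/3694 - (-90 - 18*2 + 5*69 + 69*2 + 2*69²) = 1/3694 - (-90 - 36 + 345 + 138 + 2*4761) = 1/3694 - (-90 - 36 + 345 + 138 + 9522) = 1/3694 - 1*9879 = 1/3694 - 9879 = -36493025/3694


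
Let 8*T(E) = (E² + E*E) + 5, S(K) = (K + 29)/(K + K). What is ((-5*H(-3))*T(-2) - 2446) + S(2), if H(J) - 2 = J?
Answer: -19441/8 ≈ -2430.1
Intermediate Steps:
S(K) = (29 + K)/(2*K) (S(K) = (29 + K)/((2*K)) = (29 + K)*(1/(2*K)) = (29 + K)/(2*K))
H(J) = 2 + J
T(E) = 5/8 + E²/4 (T(E) = ((E² + E*E) + 5)/8 = ((E² + E²) + 5)/8 = (2*E² + 5)/8 = (5 + 2*E²)/8 = 5/8 + E²/4)
((-5*H(-3))*T(-2) - 2446) + S(2) = ((-5*(2 - 3))*(5/8 + (¼)*(-2)²) - 2446) + (½)*(29 + 2)/2 = ((-5*(-1))*(5/8 + (¼)*4) - 2446) + (½)*(½)*31 = (5*(5/8 + 1) - 2446) + 31/4 = (5*(13/8) - 2446) + 31/4 = (65/8 - 2446) + 31/4 = -19503/8 + 31/4 = -19441/8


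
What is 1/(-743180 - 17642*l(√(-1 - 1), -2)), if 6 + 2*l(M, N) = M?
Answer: I/(-690254*I + 8821*√2) ≈ -1.4483e-6 + 2.6174e-8*I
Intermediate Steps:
l(M, N) = -3 + M/2
1/(-743180 - 17642*l(√(-1 - 1), -2)) = 1/(-743180 - 17642*(-3 + √(-1 - 1)/2)) = 1/(-743180 - 17642*(-3 + √(-2)/2)) = 1/(-743180 - 17642*(-3 + (I*√2)/2)) = 1/(-743180 - 17642*(-3 + I*√2/2)) = 1/(-743180 + (52926 - 8821*I*√2)) = 1/(-690254 - 8821*I*√2)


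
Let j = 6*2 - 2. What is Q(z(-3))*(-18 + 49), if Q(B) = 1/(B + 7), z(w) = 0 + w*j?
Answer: -31/23 ≈ -1.3478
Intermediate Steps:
j = 10 (j = 12 - 2 = 10)
z(w) = 10*w (z(w) = 0 + w*10 = 0 + 10*w = 10*w)
Q(B) = 1/(7 + B)
Q(z(-3))*(-18 + 49) = (-18 + 49)/(7 + 10*(-3)) = 31/(7 - 30) = 31/(-23) = -1/23*31 = -31/23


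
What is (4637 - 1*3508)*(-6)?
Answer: -6774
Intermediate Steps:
(4637 - 1*3508)*(-6) = (4637 - 3508)*(-6) = 1129*(-6) = -6774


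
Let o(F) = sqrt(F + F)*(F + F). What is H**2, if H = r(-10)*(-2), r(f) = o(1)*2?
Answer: 128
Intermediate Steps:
o(F) = 2*sqrt(2)*F**(3/2) (o(F) = sqrt(2*F)*(2*F) = (sqrt(2)*sqrt(F))*(2*F) = 2*sqrt(2)*F**(3/2))
r(f) = 4*sqrt(2) (r(f) = (2*sqrt(2)*1**(3/2))*2 = (2*sqrt(2)*1)*2 = (2*sqrt(2))*2 = 4*sqrt(2))
H = -8*sqrt(2) (H = (4*sqrt(2))*(-2) = -8*sqrt(2) ≈ -11.314)
H**2 = (-8*sqrt(2))**2 = 128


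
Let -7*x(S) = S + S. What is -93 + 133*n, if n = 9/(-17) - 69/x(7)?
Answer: 150453/34 ≈ 4425.1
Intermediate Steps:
x(S) = -2*S/7 (x(S) = -(S + S)/7 = -2*S/7)
n = 1155/34 (n = 9/(-17) - 69/((-2/7*7)) = 9*(-1/17) - 69/(-2) = -9/17 - 69*(-1/2) = -9/17 + 69/2 = 1155/34 ≈ 33.971)
-93 + 133*n = -93 + 133*(1155/34) = -93 + 153615/34 = 150453/34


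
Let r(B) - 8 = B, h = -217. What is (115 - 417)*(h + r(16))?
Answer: 58286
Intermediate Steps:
r(B) = 8 + B
(115 - 417)*(h + r(16)) = (115 - 417)*(-217 + (8 + 16)) = -302*(-217 + 24) = -302*(-193) = 58286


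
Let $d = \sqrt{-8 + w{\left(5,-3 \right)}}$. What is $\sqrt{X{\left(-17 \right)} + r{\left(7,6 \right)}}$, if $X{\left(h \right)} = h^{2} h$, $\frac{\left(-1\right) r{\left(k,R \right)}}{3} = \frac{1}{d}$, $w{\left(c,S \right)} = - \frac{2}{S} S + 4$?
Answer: $\frac{\sqrt{-19652 + 2 i \sqrt{6}}}{2} \approx 0.0087366 + 70.093 i$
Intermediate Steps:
$w{\left(c,S \right)} = 2$ ($w{\left(c,S \right)} = -2 + 4 = 2$)
$d = i \sqrt{6}$ ($d = \sqrt{-8 + 2} = \sqrt{-6} = i \sqrt{6} \approx 2.4495 i$)
$r{\left(k,R \right)} = \frac{i \sqrt{6}}{2}$ ($r{\left(k,R \right)} = - \frac{3}{i \sqrt{6}} = - 3 \left(- \frac{i \sqrt{6}}{6}\right) = \frac{i \sqrt{6}}{2}$)
$X{\left(h \right)} = h^{3}$
$\sqrt{X{\left(-17 \right)} + r{\left(7,6 \right)}} = \sqrt{\left(-17\right)^{3} + \frac{i \sqrt{6}}{2}} = \sqrt{-4913 + \frac{i \sqrt{6}}{2}}$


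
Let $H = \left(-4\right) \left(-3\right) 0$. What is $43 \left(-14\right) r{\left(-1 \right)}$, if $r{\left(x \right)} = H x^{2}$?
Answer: $0$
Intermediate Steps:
$H = 0$ ($H = 12 \cdot 0 = 0$)
$r{\left(x \right)} = 0$ ($r{\left(x \right)} = 0 x^{2} = 0$)
$43 \left(-14\right) r{\left(-1 \right)} = 43 \left(-14\right) 0 = \left(-602\right) 0 = 0$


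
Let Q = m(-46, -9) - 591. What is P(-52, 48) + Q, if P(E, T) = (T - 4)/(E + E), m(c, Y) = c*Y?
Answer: -4613/26 ≈ -177.42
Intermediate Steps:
m(c, Y) = Y*c
Q = -177 (Q = -9*(-46) - 591 = 414 - 591 = -177)
P(E, T) = (-4 + T)/(2*E) (P(E, T) = (-4 + T)/((2*E)) = (-4 + T)*(1/(2*E)) = (-4 + T)/(2*E))
P(-52, 48) + Q = (1/2)*(-4 + 48)/(-52) - 177 = (1/2)*(-1/52)*44 - 177 = -11/26 - 177 = -4613/26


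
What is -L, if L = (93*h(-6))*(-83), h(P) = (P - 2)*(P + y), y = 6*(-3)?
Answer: 1482048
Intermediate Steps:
y = -18
h(P) = (-18 + P)*(-2 + P) (h(P) = (P - 2)*(P - 18) = (-2 + P)*(-18 + P) = (-18 + P)*(-2 + P))
L = -1482048 (L = (93*(36 + (-6)² - 20*(-6)))*(-83) = (93*(36 + 36 + 120))*(-83) = (93*192)*(-83) = 17856*(-83) = -1482048)
-L = -1*(-1482048) = 1482048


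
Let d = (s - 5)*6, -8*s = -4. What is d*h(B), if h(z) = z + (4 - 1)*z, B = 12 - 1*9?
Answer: -324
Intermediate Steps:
B = 3 (B = 12 - 9 = 3)
h(z) = 4*z (h(z) = z + 3*z = 4*z)
s = ½ (s = -⅛*(-4) = ½ ≈ 0.50000)
d = -27 (d = (½ - 5)*6 = -9/2*6 = -27)
d*h(B) = -108*3 = -27*12 = -324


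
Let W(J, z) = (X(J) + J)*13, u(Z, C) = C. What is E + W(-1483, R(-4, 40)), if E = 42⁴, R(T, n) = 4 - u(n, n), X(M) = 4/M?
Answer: 4586054359/1483 ≈ 3.0924e+6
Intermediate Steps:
R(T, n) = 4 - n
W(J, z) = 13*J + 52/J (W(J, z) = (4/J + J)*13 = (J + 4/J)*13 = 13*J + 52/J)
E = 3111696
E + W(-1483, R(-4, 40)) = 3111696 + (13*(-1483) + 52/(-1483)) = 3111696 + (-19279 + 52*(-1/1483)) = 3111696 + (-19279 - 52/1483) = 3111696 - 28590809/1483 = 4586054359/1483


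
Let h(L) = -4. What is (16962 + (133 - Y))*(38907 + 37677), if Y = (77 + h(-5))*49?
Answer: 1035262512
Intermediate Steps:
Y = 3577 (Y = (77 - 4)*49 = 73*49 = 3577)
(16962 + (133 - Y))*(38907 + 37677) = (16962 + (133 - 1*3577))*(38907 + 37677) = (16962 + (133 - 3577))*76584 = (16962 - 3444)*76584 = 13518*76584 = 1035262512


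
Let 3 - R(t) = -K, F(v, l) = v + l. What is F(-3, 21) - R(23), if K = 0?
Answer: 15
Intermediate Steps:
F(v, l) = l + v
R(t) = 3 (R(t) = 3 - (-1)*0 = 3 - 1*0 = 3 + 0 = 3)
F(-3, 21) - R(23) = (21 - 3) - 1*3 = 18 - 3 = 15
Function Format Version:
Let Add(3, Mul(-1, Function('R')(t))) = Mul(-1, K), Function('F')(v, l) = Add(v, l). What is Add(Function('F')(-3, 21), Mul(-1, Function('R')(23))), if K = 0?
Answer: 15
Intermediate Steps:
Function('F')(v, l) = Add(l, v)
Function('R')(t) = 3 (Function('R')(t) = Add(3, Mul(-1, Mul(-1, 0))) = Add(3, Mul(-1, 0)) = Add(3, 0) = 3)
Add(Function('F')(-3, 21), Mul(-1, Function('R')(23))) = Add(Add(21, -3), Mul(-1, 3)) = Add(18, -3) = 15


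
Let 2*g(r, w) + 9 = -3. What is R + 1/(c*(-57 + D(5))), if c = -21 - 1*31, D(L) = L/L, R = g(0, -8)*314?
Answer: -5486207/2912 ≈ -1884.0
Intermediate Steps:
g(r, w) = -6 (g(r, w) = -9/2 + (1/2)*(-3) = -9/2 - 3/2 = -6)
R = -1884 (R = -6*314 = -1884)
D(L) = 1
c = -52 (c = -21 - 31 = -52)
R + 1/(c*(-57 + D(5))) = -1884 + 1/(-52*(-57 + 1)) = -1884 + 1/(-52*(-56)) = -1884 + 1/2912 = -5486207/2912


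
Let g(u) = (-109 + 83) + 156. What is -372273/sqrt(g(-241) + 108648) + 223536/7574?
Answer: 111768/3787 - 372273*sqrt(108778)/108778 ≈ -1099.2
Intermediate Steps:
g(u) = 130 (g(u) = -26 + 156 = 130)
-372273/sqrt(g(-241) + 108648) + 223536/7574 = -372273/sqrt(130 + 108648) + 223536/7574 = -372273*sqrt(108778)/108778 + 223536*(1/7574) = -372273*sqrt(108778)/108778 + 111768/3787 = 111768/3787 - 372273*sqrt(108778)/108778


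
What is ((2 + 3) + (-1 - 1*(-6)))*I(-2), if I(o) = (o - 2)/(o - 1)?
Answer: 40/3 ≈ 13.333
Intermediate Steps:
I(o) = (-2 + o)/(-1 + o)
((2 + 3) + (-1 - 1*(-6)))*I(-2) = ((2 + 3) + (-1 - 1*(-6)))*((-2 - 2)/(-1 - 2)) = (5 + (-1 + 6))*(-4/(-3)) = (5 + 5)*(-⅓*(-4)) = 10*(4/3) = 40/3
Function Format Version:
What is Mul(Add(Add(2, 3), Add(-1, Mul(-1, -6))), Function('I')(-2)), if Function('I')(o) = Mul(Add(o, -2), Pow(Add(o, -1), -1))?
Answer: Rational(40, 3) ≈ 13.333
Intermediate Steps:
Function('I')(o) = Mul(Pow(Add(-1, o), -1), Add(-2, o)) (Function('I')(o) = Mul(Add(-2, o), Pow(Add(-1, o), -1)) = Mul(Pow(Add(-1, o), -1), Add(-2, o)))
Mul(Add(Add(2, 3), Add(-1, Mul(-1, -6))), Function('I')(-2)) = Mul(Add(Add(2, 3), Add(-1, Mul(-1, -6))), Mul(Pow(Add(-1, -2), -1), Add(-2, -2))) = Mul(Add(5, Add(-1, 6)), Mul(Pow(-3, -1), -4)) = Mul(Add(5, 5), Mul(Rational(-1, 3), -4)) = Mul(10, Rational(4, 3)) = Rational(40, 3)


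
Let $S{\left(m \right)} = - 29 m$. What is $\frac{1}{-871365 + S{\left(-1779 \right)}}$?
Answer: $- \frac{1}{819774} \approx -1.2198 \cdot 10^{-6}$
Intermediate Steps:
$\frac{1}{-871365 + S{\left(-1779 \right)}} = \frac{1}{-871365 - -51591} = \frac{1}{-871365 + 51591} = \frac{1}{-819774} = - \frac{1}{819774}$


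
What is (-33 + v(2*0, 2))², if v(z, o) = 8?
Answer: 625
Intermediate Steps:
(-33 + v(2*0, 2))² = (-33 + 8)² = (-25)² = 625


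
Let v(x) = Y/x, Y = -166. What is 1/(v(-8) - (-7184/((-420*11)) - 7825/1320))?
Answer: 3080/77379 ≈ 0.039804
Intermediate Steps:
v(x) = -166/x
1/(v(-8) - (-7184/((-420*11)) - 7825/1320)) = 1/(-166/(-8) - (-7184/((-420*11)) - 7825/1320)) = 1/(-166*(-1/8) - (-7184/(-4620) - 7825*1/1320)) = 1/(83/4 - (-7184*(-1/4620) - 1565/264)) = 1/(83/4 - (1796/1155 - 1565/264)) = 1/(83/4 - 1*(-13469/3080)) = 1/(83/4 + 13469/3080) = 1/(77379/3080) = 3080/77379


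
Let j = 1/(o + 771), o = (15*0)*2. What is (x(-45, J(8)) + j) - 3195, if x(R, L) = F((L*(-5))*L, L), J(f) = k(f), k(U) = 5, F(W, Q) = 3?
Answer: -2461031/771 ≈ -3192.0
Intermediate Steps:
J(f) = 5
x(R, L) = 3
o = 0 (o = 0*2 = 0)
j = 1/771 (j = 1/(0 + 771) = 1/771 ≈ 0.0012970)
(x(-45, J(8)) + j) - 3195 = (3 + 1/771) - 3195 = 2314/771 - 3195 = -2461031/771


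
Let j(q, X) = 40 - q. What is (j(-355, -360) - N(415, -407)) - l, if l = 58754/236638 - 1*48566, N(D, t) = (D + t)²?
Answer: 5785414766/118319 ≈ 48897.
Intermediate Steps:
l = -5746251177/118319 (l = 58754*(1/236638) - 48566 = 29377/118319 - 48566 = -5746251177/118319 ≈ -48566.)
(j(-355, -360) - N(415, -407)) - l = ((40 - 1*(-355)) - (415 - 407)²) - 1*(-5746251177/118319) = ((40 + 355) - 1*8²) + 5746251177/118319 = (395 - 1*64) + 5746251177/118319 = (395 - 64) + 5746251177/118319 = 331 + 5746251177/118319 = 5785414766/118319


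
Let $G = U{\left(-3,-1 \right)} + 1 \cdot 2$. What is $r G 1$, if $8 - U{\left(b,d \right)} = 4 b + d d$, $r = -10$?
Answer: $-210$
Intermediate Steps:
$U{\left(b,d \right)} = 8 - d^{2} - 4 b$ ($U{\left(b,d \right)} = 8 - \left(4 b + d d\right) = 8 - \left(4 b + d^{2}\right) = 8 - \left(d^{2} + 4 b\right) = 8 - d^{2} - 4 b$)
$G = 21$ ($G = \left(8 - \left(-1\right)^{2} - -12\right) + 1 \cdot 2 = \left(8 - 1 + 12\right) + 2 = 19 + 2 = 21$)
$r G 1 = \left(-10\right) 21 \cdot 1 = \left(-210\right) 1 = -210$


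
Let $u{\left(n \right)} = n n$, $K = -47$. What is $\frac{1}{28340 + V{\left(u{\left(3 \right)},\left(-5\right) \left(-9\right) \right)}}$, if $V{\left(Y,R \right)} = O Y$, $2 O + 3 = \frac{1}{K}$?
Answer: $\frac{47}{1331341} \approx 3.5303 \cdot 10^{-5}$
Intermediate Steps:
$u{\left(n \right)} = n^{2}$
$O = - \frac{71}{47}$ ($O = - \frac{3}{2} + \frac{1}{2 \left(-47\right)} = - \frac{3}{2} + \frac{1}{2} \left(- \frac{1}{47}\right) = - \frac{3}{2} - \frac{1}{94} = - \frac{71}{47} \approx -1.5106$)
$V{\left(Y,R \right)} = - \frac{71 Y}{47}$
$\frac{1}{28340 + V{\left(u{\left(3 \right)},\left(-5\right) \left(-9\right) \right)}} = \frac{1}{28340 - \frac{71 \cdot 3^{2}}{47}} = \frac{1}{28340 - \frac{639}{47}} = \frac{1}{\frac{1331341}{47}} = \frac{47}{1331341}$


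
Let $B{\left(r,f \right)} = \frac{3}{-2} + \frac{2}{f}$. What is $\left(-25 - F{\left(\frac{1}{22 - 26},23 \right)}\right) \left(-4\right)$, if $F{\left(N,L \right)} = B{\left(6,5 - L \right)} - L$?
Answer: $\frac{14}{9} \approx 1.5556$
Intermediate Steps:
$B{\left(r,f \right)} = - \frac{3}{2} + \frac{2}{f}$ ($B{\left(r,f \right)} = 3 \left(- \frac{1}{2}\right) + \frac{2}{f} = - \frac{3}{2} + \frac{2}{f}$)
$F{\left(N,L \right)} = - \frac{3}{2} - L + \frac{2}{5 - L}$ ($F{\left(N,L \right)} = \left(- \frac{3}{2} + \frac{2}{5 - L}\right) - L = - \frac{3}{2} - L + \frac{2}{5 - L}$)
$\left(-25 - F{\left(\frac{1}{22 - 26},23 \right)}\right) \left(-4\right) = \left(-25 - \frac{11 - 2 \cdot 23^{2} + 7 \cdot 23}{2 \left(-5 + 23\right)}\right) \left(-4\right) = \left(-25 - \frac{11 - 1058 + 161}{2 \cdot 18}\right) \left(-4\right) = \left(-25 - \frac{1}{2} \cdot \frac{1}{18} \left(11 - 1058 + 161\right)\right) \left(-4\right) = \left(-25 - \frac{1}{2} \cdot \frac{1}{18} \left(-886\right)\right) \left(-4\right) = \left(-25 - - \frac{443}{18}\right) \left(-4\right) = \left(-25 + \frac{443}{18}\right) \left(-4\right) = \left(- \frac{7}{18}\right) \left(-4\right) = \frac{14}{9}$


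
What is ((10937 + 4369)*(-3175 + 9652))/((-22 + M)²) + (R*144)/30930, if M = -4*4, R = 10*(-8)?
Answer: 51104826663/744382 ≈ 68654.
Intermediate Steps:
R = -80
M = -16
((10937 + 4369)*(-3175 + 9652))/((-22 + M)²) + (R*144)/30930 = ((10937 + 4369)*(-3175 + 9652))/((-22 - 16)²) - 80*144/30930 = (15306*6477)/((-38)²) - 11520*1/30930 = 99136962/1444 - 384/1031 = 99136962*(1/1444) - 384/1031 = 49568481/722 - 384/1031 = 51104826663/744382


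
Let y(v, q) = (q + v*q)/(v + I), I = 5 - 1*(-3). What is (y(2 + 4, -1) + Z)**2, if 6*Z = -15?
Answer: 9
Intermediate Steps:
I = 8 (I = 5 + 3 = 8)
Z = -5/2 (Z = (1/6)*(-15) = -5/2 ≈ -2.5000)
y(v, q) = (q + q*v)/(8 + v) (y(v, q) = (q + v*q)/(v + 8) = (q + q*v)/(8 + v))
(y(2 + 4, -1) + Z)**2 = (-(1 + (2 + 4))/(8 + (2 + 4)) - 5/2)**2 = (-(1 + 6)/(8 + 6) - 5/2)**2 = (-1*7/14 - 5/2)**2 = (-1*1/14*7 - 5/2)**2 = (-1/2 - 5/2)**2 = (-3)**2 = 9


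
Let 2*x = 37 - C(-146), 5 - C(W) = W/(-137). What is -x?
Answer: -2265/137 ≈ -16.533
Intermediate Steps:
C(W) = 5 + W/137 (C(W) = 5 - W/(-137) = 5 - W*(-1)/137 = 5 - (-1)*W/137 = 5 + W/137)
x = 2265/137 (x = (37 - (5 + (1/137)*(-146)))/2 = (37 - (5 - 146/137))/2 = (37 - 1*539/137)/2 = (37 - 539/137)/2 = (½)*(4530/137) = 2265/137 ≈ 16.533)
-x = -1*2265/137 = -2265/137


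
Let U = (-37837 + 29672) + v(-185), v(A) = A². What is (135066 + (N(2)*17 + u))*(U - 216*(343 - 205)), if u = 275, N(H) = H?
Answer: -507385500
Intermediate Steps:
U = 26060 (U = (-37837 + 29672) + (-185)² = -8165 + 34225 = 26060)
(135066 + (N(2)*17 + u))*(U - 216*(343 - 205)) = (135066 + (2*17 + 275))*(26060 - 216*(343 - 205)) = (135066 + (34 + 275))*(26060 - 216*138) = (135066 + 309)*(26060 - 29808) = 135375*(-3748) = -507385500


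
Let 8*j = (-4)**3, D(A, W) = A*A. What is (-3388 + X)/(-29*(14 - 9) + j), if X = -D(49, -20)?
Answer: 5789/153 ≈ 37.837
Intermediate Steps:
D(A, W) = A**2
j = -8 (j = (1/8)*(-4)**3 = (1/8)*(-64) = -8)
X = -2401 (X = -1*49**2 = -1*2401 = -2401)
(-3388 + X)/(-29*(14 - 9) + j) = (-3388 - 2401)/(-29*(14 - 9) - 8) = -5789/(-29*5 - 8) = -5789/(-145 - 8) = -5789/(-153) = -5789*(-1/153) = 5789/153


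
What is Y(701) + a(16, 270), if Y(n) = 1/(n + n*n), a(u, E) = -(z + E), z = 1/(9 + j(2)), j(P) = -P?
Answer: -930564875/3444714 ≈ -270.14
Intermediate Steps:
z = 1/7 (z = 1/(9 - 1*2) = 1/(9 - 2) = 1/7 ≈ 0.14286)
a(u, E) = -1/7 - E (a(u, E) = -(1/7 + E) = -1/7 - E)
Y(n) = 1/(n + n**2)
Y(701) + a(16, 270) = 1/(701*(1 + 701)) + (-1/7 - 1*270) = (1/701)/702 + (-1/7 - 270) = (1/701)*(1/702) - 1891/7 = 1/492102 - 1891/7 = -930564875/3444714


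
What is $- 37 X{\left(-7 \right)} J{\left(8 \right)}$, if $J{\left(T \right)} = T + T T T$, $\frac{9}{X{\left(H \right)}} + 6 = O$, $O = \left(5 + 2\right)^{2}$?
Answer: $- \frac{173160}{43} \approx -4027.0$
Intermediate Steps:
$O = 49$ ($O = 7^{2} = 49$)
$X{\left(H \right)} = \frac{9}{43}$ ($X{\left(H \right)} = \frac{9}{-6 + 49} = \frac{9}{43}$)
$J{\left(T \right)} = T + T^{3}$ ($J{\left(T \right)} = T + T T^{2} = T + T^{3}$)
$- 37 X{\left(-7 \right)} J{\left(8 \right)} = \left(-37\right) \frac{9}{43} \left(8 + 8^{3}\right) = - \frac{333 \left(8 + 512\right)}{43} = \left(- \frac{333}{43}\right) 520 = - \frac{173160}{43}$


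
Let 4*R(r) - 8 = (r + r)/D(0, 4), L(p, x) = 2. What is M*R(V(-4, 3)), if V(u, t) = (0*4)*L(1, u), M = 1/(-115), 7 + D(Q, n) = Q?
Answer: -2/115 ≈ -0.017391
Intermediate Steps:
D(Q, n) = -7 + Q
M = -1/115 ≈ -0.0086956
V(u, t) = 0 (V(u, t) = (0*4)*2 = 0*2 = 0)
R(r) = 2 - r/14 (R(r) = 2 + ((r + r)/(-7 + 0))/4 = 2 + ((2*r)/(-7))/4 = 2 + ((2*r)*(-⅐))/4 = 2 + (-2*r/7)/4 = 2 - r/14)
M*R(V(-4, 3)) = -(2 - 1/14*0)/115 = -(2 + 0)/115 = -1/115*2 = -2/115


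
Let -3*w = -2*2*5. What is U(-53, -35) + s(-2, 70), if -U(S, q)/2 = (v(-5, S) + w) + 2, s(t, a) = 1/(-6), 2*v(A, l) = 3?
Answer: -41/2 ≈ -20.500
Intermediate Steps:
v(A, l) = 3/2 (v(A, l) = (½)*3 = 3/2)
s(t, a) = -⅙
w = 20/3 (w = -(-2*2)*5/3 = -(-4)*5/3 = -⅓*(-20) = 20/3 ≈ 6.6667)
U(S, q) = -61/3 (U(S, q) = -2*((3/2 + 20/3) + 2) = -2*(49/6 + 2) = -2*61/6 = -61/3)
U(-53, -35) + s(-2, 70) = -61/3 - ⅙ = -41/2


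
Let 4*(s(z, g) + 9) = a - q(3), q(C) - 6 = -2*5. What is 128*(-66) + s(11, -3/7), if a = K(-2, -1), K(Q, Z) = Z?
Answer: -33825/4 ≈ -8456.3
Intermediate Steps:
q(C) = -4 (q(C) = 6 - 2*5 = 6 - 10 = -4)
a = -1
s(z, g) = -33/4 (s(z, g) = -9 + (-1 - 1*(-4))/4 = -9 + (-1 + 4)/4 = -9 + (¼)*3 = -9 + ¾ = -33/4)
128*(-66) + s(11, -3/7) = 128*(-66) - 33/4 = -8448 - 33/4 = -33825/4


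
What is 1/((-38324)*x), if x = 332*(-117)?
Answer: 1/1488657456 ≈ 6.7175e-10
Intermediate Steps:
x = -38844
1/((-38324)*x) = 1/(-38324*(-38844)) = -1/38324*(-1/38844) = 1/1488657456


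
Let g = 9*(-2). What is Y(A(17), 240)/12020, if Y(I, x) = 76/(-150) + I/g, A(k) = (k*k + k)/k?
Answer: -113/901500 ≈ -0.00012535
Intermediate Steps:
A(k) = (k + k**2)/k (A(k) = (k**2 + k)/k = (k + k**2)/k)
g = -18
Y(I, x) = -38/75 - I/18 (Y(I, x) = 76/(-150) + I/(-18) = 76*(-1/150) + I*(-1/18) = -38/75 - I/18)
Y(A(17), 240)/12020 = (-38/75 - (1 + 17)/18)/12020 = (-38/75 - 1/18*18)*(1/12020) = (-38/75 - 1)*(1/12020) = -113/75*1/12020 = -113/901500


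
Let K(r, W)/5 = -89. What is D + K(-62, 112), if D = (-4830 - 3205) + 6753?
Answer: -1727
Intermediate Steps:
K(r, W) = -445 (K(r, W) = 5*(-89) = -445)
D = -1282 (D = -8035 + 6753 = -1282)
D + K(-62, 112) = -1282 - 445 = -1727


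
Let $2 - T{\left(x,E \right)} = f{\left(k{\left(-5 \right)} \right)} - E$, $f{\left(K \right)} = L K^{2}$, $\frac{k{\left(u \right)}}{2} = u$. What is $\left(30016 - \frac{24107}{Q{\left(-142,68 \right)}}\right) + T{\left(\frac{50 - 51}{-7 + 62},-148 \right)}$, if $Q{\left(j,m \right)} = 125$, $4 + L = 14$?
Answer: $\frac{3584643}{125} \approx 28677.0$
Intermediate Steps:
$L = 10$ ($L = -4 + 14 = 10$)
$k{\left(u \right)} = 2 u$
$f{\left(K \right)} = 10 K^{2}$
$T{\left(x,E \right)} = -998 + E$ ($T{\left(x,E \right)} = 2 - \left(10 \left(2 \left(-5\right)\right)^{2} - E\right) = 2 - \left(10 \left(-10\right)^{2} - E\right) = 2 - \left(10 \cdot 100 - E\right) = 2 - \left(1000 - E\right) = 2 + \left(-1000 + E\right) = -998 + E$)
$\left(30016 - \frac{24107}{Q{\left(-142,68 \right)}}\right) + T{\left(\frac{50 - 51}{-7 + 62},-148 \right)} = \left(30016 - \frac{24107}{125}\right) - 1146 = \frac{3727893}{125} - 1146 = \frac{3584643}{125}$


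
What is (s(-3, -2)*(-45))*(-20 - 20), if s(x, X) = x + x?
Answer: -10800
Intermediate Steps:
s(x, X) = 2*x
(s(-3, -2)*(-45))*(-20 - 20) = ((2*(-3))*(-45))*(-20 - 20) = -6*(-45)*(-40) = 270*(-40) = -10800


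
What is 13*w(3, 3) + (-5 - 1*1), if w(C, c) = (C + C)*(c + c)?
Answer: 462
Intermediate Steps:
w(C, c) = 4*C*c (w(C, c) = (2*C)*(2*c) = 4*C*c)
13*w(3, 3) + (-5 - 1*1) = 13*(4*3*3) + (-5 - 1*1) = 13*36 + (-5 - 1) = 468 - 6 = 462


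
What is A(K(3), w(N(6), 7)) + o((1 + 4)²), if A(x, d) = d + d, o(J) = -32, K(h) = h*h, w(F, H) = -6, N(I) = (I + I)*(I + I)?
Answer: -44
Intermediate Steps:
N(I) = 4*I² (N(I) = (2*I)*(2*I) = 4*I²)
K(h) = h²
A(x, d) = 2*d
A(K(3), w(N(6), 7)) + o((1 + 4)²) = 2*(-6) - 32 = -12 - 32 = -44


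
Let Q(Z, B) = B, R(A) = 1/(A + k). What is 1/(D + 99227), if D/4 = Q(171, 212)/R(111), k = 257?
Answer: 1/411291 ≈ 2.4314e-6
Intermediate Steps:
R(A) = 1/(257 + A) (R(A) = 1/(A + 257) = 1/(257 + A))
D = 312064 (D = 4*(212/(1/(257 + 111))) = 4*(212/(1/368)) = 4*(212*368) = 4*78016 = 312064)
1/(D + 99227) = 1/(312064 + 99227) = 1/411291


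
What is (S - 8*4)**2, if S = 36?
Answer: 16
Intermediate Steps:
(S - 8*4)**2 = (36 - 8*4)**2 = (36 - 2*16)**2 = (36 - 32)**2 = 4**2 = 16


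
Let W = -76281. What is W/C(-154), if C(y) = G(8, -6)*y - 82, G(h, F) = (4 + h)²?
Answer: 76281/22258 ≈ 3.4271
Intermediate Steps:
C(y) = -82 + 144*y (C(y) = (4 + 8)²*y - 82 = 12²*y - 82 = 144*y - 82 = -82 + 144*y)
W/C(-154) = -76281/(-82 + 144*(-154)) = -76281/(-82 - 22176) = -76281/(-22258) = -76281*(-1/22258) = 76281/22258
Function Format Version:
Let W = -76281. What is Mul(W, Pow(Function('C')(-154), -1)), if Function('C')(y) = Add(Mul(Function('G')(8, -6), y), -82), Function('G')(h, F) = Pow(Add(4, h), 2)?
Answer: Rational(76281, 22258) ≈ 3.4271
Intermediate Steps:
Function('C')(y) = Add(-82, Mul(144, y)) (Function('C')(y) = Add(Mul(Pow(Add(4, 8), 2), y), -82) = Add(Mul(Pow(12, 2), y), -82) = Add(Mul(144, y), -82) = Add(-82, Mul(144, y)))
Mul(W, Pow(Function('C')(-154), -1)) = Mul(-76281, Pow(Add(-82, Mul(144, -154)), -1)) = Mul(-76281, Pow(Add(-82, -22176), -1)) = Mul(-76281, Pow(-22258, -1)) = Mul(-76281, Rational(-1, 22258)) = Rational(76281, 22258)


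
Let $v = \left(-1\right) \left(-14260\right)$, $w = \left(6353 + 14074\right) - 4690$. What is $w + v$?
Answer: $29997$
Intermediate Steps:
$w = 15737$ ($w = 20427 - 4690 = 15737$)
$v = 14260$
$w + v = 15737 + 14260 = 29997$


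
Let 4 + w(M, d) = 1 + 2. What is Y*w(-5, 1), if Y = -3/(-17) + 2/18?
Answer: -44/153 ≈ -0.28758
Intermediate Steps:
w(M, d) = -1 (w(M, d) = -4 + (1 + 2) = -4 + 3 = -1)
Y = 44/153 (Y = -3*(-1/17) + 2*(1/18) = 3/17 + 1/9 = 44/153 ≈ 0.28758)
Y*w(-5, 1) = (44/153)*(-1) = -44/153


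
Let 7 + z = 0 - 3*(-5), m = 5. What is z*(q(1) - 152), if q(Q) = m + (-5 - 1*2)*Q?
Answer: -1232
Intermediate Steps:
q(Q) = 5 - 7*Q (q(Q) = 5 + (-5 - 1*2)*Q = 5 + (-5 - 2)*Q = 5 - 7*Q)
z = 8 (z = -7 + (0 - 3*(-5)) = -7 + (0 + 15) = -7 + 15 = 8)
z*(q(1) - 152) = 8*((5 - 7*1) - 152) = 8*((5 - 7) - 152) = 8*(-2 - 152) = 8*(-154) = -1232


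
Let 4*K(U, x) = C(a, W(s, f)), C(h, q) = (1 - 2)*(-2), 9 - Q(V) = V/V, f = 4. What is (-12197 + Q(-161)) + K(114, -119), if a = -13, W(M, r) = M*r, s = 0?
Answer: -24377/2 ≈ -12189.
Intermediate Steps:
Q(V) = 8 (Q(V) = 9 - V/V = 9 - 1*1 = 9 - 1 = 8)
C(h, q) = 2 (C(h, q) = -1*(-2) = 2)
K(U, x) = 1/2 (K(U, x) = (1/4)*2 = 1/2)
(-12197 + Q(-161)) + K(114, -119) = (-12197 + 8) + 1/2 = -12189 + 1/2 = -24377/2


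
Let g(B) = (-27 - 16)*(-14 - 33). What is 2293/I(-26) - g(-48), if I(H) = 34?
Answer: -66421/34 ≈ -1953.6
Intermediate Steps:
g(B) = 2021 (g(B) = -43*(-47) = 2021)
2293/I(-26) - g(-48) = 2293/34 - 1*2021 = 2293*(1/34) - 2021 = 2293/34 - 2021 = -66421/34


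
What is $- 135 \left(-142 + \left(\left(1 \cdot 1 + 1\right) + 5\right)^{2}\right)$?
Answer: $12555$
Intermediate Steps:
$- 135 \left(-142 + \left(\left(1 \cdot 1 + 1\right) + 5\right)^{2}\right) = - 135 \left(-142 + \left(\left(1 + 1\right) + 5\right)^{2}\right) = - 135 \left(-142 + \left(2 + 5\right)^{2}\right) = - 135 \left(-142 + 7^{2}\right) = - 135 \left(-142 + 49\right) = \left(-135\right) \left(-93\right) = 12555$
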